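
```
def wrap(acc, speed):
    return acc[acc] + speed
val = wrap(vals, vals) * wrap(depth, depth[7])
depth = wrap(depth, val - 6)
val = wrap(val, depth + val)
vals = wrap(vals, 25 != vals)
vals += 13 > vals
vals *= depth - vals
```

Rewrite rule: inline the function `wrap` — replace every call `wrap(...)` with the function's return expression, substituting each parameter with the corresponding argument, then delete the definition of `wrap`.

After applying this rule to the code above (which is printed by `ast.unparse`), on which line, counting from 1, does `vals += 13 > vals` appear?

Transformed code:
val = (vals[vals] + vals) * (depth[depth] + depth[7])
depth = depth[depth] + (val - 6)
val = val[val] + (depth + val)
vals = vals[vals] + (25 != vals)
vals += 13 > vals
vals *= depth - vals

5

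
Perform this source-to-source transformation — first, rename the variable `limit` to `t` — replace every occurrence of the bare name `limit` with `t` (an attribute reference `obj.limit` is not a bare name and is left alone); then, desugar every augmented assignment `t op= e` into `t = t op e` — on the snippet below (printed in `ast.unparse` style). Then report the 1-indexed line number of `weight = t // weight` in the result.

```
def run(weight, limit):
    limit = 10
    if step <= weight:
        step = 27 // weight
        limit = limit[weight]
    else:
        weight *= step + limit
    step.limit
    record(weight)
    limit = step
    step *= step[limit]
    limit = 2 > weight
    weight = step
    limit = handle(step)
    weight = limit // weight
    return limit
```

Transformed code:
def run(weight, t):
    t = 10
    if step <= weight:
        step = 27 // weight
        t = t[weight]
    else:
        weight = weight * (step + t)
    step.limit
    record(weight)
    t = step
    step = step * step[t]
    t = 2 > weight
    weight = step
    t = handle(step)
    weight = t // weight
    return t

15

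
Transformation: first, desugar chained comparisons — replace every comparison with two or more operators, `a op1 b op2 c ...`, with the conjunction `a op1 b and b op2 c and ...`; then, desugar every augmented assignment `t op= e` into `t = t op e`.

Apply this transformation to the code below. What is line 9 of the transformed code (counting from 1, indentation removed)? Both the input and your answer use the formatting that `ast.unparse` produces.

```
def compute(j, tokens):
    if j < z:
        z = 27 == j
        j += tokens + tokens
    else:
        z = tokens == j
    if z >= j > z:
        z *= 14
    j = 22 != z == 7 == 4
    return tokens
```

j = 22 != z and z == 7 and (7 == 4)

Transformed code:
def compute(j, tokens):
    if j < z:
        z = 27 == j
        j = j + (tokens + tokens)
    else:
        z = tokens == j
    if z >= j and j > z:
        z = z * 14
    j = 22 != z and z == 7 and (7 == 4)
    return tokens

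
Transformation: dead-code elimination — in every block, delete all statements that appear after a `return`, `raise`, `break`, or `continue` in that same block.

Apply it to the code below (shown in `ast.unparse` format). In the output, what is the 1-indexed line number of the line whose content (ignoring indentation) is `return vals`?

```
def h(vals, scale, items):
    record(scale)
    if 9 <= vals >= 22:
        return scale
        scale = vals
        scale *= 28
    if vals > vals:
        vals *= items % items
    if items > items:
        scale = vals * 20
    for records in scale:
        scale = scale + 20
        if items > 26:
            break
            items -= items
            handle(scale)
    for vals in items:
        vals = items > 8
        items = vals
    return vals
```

Transformed code:
def h(vals, scale, items):
    record(scale)
    if 9 <= vals >= 22:
        return scale
    if vals > vals:
        vals *= items % items
    if items > items:
        scale = vals * 20
    for records in scale:
        scale = scale + 20
        if items > 26:
            break
    for vals in items:
        vals = items > 8
        items = vals
    return vals

16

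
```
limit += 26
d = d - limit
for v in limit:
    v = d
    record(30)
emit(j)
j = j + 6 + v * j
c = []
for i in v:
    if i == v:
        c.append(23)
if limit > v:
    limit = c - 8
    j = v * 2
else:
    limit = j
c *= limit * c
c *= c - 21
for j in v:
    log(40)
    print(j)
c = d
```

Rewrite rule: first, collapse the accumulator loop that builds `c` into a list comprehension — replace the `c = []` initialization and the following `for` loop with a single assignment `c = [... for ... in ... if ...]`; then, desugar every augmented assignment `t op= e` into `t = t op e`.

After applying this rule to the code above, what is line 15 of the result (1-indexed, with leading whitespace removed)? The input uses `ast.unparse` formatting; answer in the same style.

Transformed code:
limit = limit + 26
d = d - limit
for v in limit:
    v = d
    record(30)
emit(j)
j = j + 6 + v * j
c = [23 for i in v if i == v]
if limit > v:
    limit = c - 8
    j = v * 2
else:
    limit = j
c = c * (limit * c)
c = c * (c - 21)
for j in v:
    log(40)
    print(j)
c = d

c = c * (c - 21)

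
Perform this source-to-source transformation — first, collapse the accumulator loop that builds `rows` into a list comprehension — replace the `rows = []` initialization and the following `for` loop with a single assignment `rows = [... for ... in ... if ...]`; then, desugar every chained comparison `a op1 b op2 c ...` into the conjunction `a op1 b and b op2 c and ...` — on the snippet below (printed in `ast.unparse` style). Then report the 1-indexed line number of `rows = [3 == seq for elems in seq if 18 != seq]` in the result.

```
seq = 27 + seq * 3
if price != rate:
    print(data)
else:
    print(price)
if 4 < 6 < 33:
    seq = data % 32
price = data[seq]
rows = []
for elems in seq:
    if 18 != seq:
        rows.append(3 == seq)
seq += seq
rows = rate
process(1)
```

Transformed code:
seq = 27 + seq * 3
if price != rate:
    print(data)
else:
    print(price)
if 4 < 6 and 6 < 33:
    seq = data % 32
price = data[seq]
rows = [3 == seq for elems in seq if 18 != seq]
seq += seq
rows = rate
process(1)

9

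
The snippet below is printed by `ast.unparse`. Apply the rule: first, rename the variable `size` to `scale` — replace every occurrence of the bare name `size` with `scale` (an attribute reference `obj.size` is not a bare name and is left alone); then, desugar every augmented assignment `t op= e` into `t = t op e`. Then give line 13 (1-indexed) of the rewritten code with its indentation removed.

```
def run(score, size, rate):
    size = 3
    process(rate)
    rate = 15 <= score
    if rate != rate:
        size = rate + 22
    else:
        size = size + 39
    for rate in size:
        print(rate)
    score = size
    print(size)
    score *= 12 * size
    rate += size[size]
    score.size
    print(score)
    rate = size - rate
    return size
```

score = score * (12 * scale)

Transformed code:
def run(score, scale, rate):
    scale = 3
    process(rate)
    rate = 15 <= score
    if rate != rate:
        scale = rate + 22
    else:
        scale = scale + 39
    for rate in scale:
        print(rate)
    score = scale
    print(scale)
    score = score * (12 * scale)
    rate = rate + scale[scale]
    score.size
    print(score)
    rate = scale - rate
    return scale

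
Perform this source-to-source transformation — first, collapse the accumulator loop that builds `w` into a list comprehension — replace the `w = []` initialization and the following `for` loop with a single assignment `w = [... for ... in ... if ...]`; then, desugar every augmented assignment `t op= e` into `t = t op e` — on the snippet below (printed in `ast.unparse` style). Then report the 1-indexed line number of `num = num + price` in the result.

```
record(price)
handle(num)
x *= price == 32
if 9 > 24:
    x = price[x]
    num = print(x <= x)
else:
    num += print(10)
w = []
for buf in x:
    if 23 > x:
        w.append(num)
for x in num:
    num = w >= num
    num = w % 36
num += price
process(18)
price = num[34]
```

13

Transformed code:
record(price)
handle(num)
x = x * (price == 32)
if 9 > 24:
    x = price[x]
    num = print(x <= x)
else:
    num = num + print(10)
w = [num for buf in x if 23 > x]
for x in num:
    num = w >= num
    num = w % 36
num = num + price
process(18)
price = num[34]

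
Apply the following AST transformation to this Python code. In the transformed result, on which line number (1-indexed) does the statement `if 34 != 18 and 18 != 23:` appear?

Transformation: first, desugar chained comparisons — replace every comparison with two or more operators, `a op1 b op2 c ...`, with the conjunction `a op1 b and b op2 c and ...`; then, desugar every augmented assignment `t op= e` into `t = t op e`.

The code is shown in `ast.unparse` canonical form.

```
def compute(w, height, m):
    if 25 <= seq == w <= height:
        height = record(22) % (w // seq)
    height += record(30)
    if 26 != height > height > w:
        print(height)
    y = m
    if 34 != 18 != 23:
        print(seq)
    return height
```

Transformed code:
def compute(w, height, m):
    if 25 <= seq and seq == w and (w <= height):
        height = record(22) % (w // seq)
    height = height + record(30)
    if 26 != height and height > height and (height > w):
        print(height)
    y = m
    if 34 != 18 and 18 != 23:
        print(seq)
    return height

8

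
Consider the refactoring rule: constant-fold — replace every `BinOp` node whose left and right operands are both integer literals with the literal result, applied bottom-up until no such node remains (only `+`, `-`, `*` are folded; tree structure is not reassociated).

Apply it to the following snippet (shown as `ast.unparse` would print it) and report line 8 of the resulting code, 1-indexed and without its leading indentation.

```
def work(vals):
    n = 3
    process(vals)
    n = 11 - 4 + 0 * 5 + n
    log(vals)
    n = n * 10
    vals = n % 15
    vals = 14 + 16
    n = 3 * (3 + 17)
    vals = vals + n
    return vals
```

vals = 30

Transformed code:
def work(vals):
    n = 3
    process(vals)
    n = 7 + n
    log(vals)
    n = n * 10
    vals = n % 15
    vals = 30
    n = 60
    vals = vals + n
    return vals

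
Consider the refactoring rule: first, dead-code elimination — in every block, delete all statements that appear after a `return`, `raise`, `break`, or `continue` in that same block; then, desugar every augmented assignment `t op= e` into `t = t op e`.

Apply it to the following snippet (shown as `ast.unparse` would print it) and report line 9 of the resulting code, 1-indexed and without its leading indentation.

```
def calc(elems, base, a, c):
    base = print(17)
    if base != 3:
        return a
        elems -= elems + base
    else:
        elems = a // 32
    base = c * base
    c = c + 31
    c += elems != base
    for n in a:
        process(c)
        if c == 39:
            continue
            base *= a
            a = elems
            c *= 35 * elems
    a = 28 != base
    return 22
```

Transformed code:
def calc(elems, base, a, c):
    base = print(17)
    if base != 3:
        return a
    else:
        elems = a // 32
    base = c * base
    c = c + 31
    c = c + (elems != base)
    for n in a:
        process(c)
        if c == 39:
            continue
    a = 28 != base
    return 22

c = c + (elems != base)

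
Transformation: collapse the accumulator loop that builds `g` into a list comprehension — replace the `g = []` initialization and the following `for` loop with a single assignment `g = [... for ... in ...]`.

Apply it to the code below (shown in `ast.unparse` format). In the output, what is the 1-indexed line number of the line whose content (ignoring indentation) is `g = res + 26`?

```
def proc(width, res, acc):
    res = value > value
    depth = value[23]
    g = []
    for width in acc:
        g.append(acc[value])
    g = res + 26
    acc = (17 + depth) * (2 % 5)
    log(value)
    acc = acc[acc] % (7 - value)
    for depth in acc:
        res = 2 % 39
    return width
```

Transformed code:
def proc(width, res, acc):
    res = value > value
    depth = value[23]
    g = [acc[value] for width in acc]
    g = res + 26
    acc = (17 + depth) * (2 % 5)
    log(value)
    acc = acc[acc] % (7 - value)
    for depth in acc:
        res = 2 % 39
    return width

5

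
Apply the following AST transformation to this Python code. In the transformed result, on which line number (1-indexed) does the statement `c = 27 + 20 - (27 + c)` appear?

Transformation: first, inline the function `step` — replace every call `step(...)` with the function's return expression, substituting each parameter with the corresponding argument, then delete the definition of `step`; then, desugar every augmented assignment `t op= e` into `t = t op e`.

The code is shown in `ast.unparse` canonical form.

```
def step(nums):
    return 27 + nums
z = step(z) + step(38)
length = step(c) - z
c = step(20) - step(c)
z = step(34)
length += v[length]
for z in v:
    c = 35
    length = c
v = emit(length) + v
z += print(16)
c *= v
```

Transformed code:
z = 27 + z + (27 + 38)
length = 27 + c - z
c = 27 + 20 - (27 + c)
z = 27 + 34
length = length + v[length]
for z in v:
    c = 35
    length = c
v = emit(length) + v
z = z + print(16)
c = c * v

3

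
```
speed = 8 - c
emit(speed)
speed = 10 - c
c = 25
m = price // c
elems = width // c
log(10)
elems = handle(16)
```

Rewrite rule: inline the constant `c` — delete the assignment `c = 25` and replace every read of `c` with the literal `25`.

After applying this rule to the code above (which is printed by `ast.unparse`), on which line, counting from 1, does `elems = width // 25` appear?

5

Transformed code:
speed = 8 - 25
emit(speed)
speed = 10 - 25
m = price // 25
elems = width // 25
log(10)
elems = handle(16)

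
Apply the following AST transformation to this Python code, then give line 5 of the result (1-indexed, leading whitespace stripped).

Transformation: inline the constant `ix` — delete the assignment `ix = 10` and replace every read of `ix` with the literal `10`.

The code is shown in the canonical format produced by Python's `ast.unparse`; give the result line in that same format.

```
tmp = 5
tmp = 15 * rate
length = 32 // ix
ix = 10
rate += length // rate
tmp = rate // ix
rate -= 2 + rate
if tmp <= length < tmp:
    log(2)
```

Transformed code:
tmp = 5
tmp = 15 * rate
length = 32 // 10
rate += length // rate
tmp = rate // 10
rate -= 2 + rate
if tmp <= length < tmp:
    log(2)

tmp = rate // 10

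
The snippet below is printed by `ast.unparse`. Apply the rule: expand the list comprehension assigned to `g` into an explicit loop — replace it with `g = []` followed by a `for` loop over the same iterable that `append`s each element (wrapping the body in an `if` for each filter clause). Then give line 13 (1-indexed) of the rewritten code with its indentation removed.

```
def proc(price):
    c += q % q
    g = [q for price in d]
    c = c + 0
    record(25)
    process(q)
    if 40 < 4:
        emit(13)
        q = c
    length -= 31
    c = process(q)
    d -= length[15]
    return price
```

Transformed code:
def proc(price):
    c += q % q
    g = []
    for price in d:
        g.append(q)
    c = c + 0
    record(25)
    process(q)
    if 40 < 4:
        emit(13)
        q = c
    length -= 31
    c = process(q)
    d -= length[15]
    return price

c = process(q)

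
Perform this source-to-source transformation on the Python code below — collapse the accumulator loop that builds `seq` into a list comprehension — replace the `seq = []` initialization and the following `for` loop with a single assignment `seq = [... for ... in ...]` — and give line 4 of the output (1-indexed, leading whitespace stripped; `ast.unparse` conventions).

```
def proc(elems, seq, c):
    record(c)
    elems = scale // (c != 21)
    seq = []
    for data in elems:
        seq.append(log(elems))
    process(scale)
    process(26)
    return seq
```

Transformed code:
def proc(elems, seq, c):
    record(c)
    elems = scale // (c != 21)
    seq = [log(elems) for data in elems]
    process(scale)
    process(26)
    return seq

seq = [log(elems) for data in elems]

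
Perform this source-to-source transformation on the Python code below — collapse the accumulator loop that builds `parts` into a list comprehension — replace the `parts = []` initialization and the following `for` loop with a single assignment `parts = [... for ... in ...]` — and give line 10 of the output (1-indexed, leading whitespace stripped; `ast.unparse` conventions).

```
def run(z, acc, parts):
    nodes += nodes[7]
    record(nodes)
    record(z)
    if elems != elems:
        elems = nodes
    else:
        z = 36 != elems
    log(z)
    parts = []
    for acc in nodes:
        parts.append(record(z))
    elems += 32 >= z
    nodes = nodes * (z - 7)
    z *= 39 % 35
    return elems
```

parts = [record(z) for acc in nodes]

Transformed code:
def run(z, acc, parts):
    nodes += nodes[7]
    record(nodes)
    record(z)
    if elems != elems:
        elems = nodes
    else:
        z = 36 != elems
    log(z)
    parts = [record(z) for acc in nodes]
    elems += 32 >= z
    nodes = nodes * (z - 7)
    z *= 39 % 35
    return elems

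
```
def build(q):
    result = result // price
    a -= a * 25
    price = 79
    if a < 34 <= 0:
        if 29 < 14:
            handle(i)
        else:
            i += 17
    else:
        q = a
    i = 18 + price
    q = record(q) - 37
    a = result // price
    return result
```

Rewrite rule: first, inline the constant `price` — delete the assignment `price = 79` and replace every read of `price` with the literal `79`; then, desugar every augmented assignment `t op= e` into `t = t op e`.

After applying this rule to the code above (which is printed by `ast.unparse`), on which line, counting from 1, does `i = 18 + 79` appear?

Transformed code:
def build(q):
    result = result // 79
    a = a - a * 25
    if a < 34 <= 0:
        if 29 < 14:
            handle(i)
        else:
            i = i + 17
    else:
        q = a
    i = 18 + 79
    q = record(q) - 37
    a = result // 79
    return result

11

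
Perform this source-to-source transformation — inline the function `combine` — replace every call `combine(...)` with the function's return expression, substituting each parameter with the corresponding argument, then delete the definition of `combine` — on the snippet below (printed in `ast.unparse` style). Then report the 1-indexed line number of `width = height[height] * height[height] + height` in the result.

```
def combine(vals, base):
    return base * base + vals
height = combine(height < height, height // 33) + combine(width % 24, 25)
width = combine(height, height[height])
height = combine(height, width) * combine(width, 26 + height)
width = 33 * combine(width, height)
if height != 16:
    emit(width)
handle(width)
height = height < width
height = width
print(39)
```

Transformed code:
height = height // 33 * (height // 33) + (height < height) + (25 * 25 + width % 24)
width = height[height] * height[height] + height
height = (width * width + height) * ((26 + height) * (26 + height) + width)
width = 33 * (height * height + width)
if height != 16:
    emit(width)
handle(width)
height = height < width
height = width
print(39)

2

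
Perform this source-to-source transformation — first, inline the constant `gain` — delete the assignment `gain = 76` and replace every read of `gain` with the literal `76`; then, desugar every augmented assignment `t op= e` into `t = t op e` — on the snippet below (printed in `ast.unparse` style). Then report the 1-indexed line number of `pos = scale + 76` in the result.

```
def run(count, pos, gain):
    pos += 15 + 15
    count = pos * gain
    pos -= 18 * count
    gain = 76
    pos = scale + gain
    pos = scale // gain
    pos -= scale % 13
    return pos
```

Transformed code:
def run(count, pos, gain):
    pos = pos + (15 + 15)
    count = pos * 76
    pos = pos - 18 * count
    pos = scale + 76
    pos = scale // 76
    pos = pos - scale % 13
    return pos

5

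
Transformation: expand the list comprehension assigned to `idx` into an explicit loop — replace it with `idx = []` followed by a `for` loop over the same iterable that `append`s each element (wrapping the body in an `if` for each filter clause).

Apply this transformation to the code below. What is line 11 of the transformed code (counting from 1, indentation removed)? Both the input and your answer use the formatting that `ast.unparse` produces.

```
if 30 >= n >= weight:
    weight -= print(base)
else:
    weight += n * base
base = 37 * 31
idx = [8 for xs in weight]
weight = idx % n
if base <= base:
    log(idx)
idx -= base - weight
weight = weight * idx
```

Transformed code:
if 30 >= n >= weight:
    weight -= print(base)
else:
    weight += n * base
base = 37 * 31
idx = []
for xs in weight:
    idx.append(8)
weight = idx % n
if base <= base:
    log(idx)
idx -= base - weight
weight = weight * idx

log(idx)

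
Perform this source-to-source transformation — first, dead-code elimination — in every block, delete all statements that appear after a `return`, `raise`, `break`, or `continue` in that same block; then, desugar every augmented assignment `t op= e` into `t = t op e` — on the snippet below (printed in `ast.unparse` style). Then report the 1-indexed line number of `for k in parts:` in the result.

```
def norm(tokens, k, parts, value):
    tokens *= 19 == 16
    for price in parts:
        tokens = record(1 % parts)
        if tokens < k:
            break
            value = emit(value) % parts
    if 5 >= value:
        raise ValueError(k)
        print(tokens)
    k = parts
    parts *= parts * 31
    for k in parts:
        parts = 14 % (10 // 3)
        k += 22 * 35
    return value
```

11

Transformed code:
def norm(tokens, k, parts, value):
    tokens = tokens * (19 == 16)
    for price in parts:
        tokens = record(1 % parts)
        if tokens < k:
            break
    if 5 >= value:
        raise ValueError(k)
    k = parts
    parts = parts * (parts * 31)
    for k in parts:
        parts = 14 % (10 // 3)
        k = k + 22 * 35
    return value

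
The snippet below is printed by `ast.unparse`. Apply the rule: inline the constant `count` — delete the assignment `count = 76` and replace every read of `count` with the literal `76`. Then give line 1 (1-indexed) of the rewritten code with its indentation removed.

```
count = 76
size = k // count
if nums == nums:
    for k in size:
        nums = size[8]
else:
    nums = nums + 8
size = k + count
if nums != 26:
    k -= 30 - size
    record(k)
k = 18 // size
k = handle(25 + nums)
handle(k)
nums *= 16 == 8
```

size = k // 76

Transformed code:
size = k // 76
if nums == nums:
    for k in size:
        nums = size[8]
else:
    nums = nums + 8
size = k + 76
if nums != 26:
    k -= 30 - size
    record(k)
k = 18 // size
k = handle(25 + nums)
handle(k)
nums *= 16 == 8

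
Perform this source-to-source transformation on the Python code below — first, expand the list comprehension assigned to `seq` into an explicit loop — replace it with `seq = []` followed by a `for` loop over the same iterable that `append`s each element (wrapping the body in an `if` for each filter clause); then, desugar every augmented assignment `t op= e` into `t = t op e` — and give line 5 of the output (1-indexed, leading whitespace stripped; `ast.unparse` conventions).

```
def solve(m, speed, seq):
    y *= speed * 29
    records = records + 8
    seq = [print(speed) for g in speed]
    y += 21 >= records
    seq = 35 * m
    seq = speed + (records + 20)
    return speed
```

for g in speed:

Transformed code:
def solve(m, speed, seq):
    y = y * (speed * 29)
    records = records + 8
    seq = []
    for g in speed:
        seq.append(print(speed))
    y = y + (21 >= records)
    seq = 35 * m
    seq = speed + (records + 20)
    return speed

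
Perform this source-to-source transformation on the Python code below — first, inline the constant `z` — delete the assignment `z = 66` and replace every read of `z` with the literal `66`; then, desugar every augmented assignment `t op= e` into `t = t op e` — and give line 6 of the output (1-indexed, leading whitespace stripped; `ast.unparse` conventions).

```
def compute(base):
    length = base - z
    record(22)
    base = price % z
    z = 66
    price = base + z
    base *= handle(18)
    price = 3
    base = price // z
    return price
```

base = base * handle(18)

Transformed code:
def compute(base):
    length = base - 66
    record(22)
    base = price % 66
    price = base + 66
    base = base * handle(18)
    price = 3
    base = price // 66
    return price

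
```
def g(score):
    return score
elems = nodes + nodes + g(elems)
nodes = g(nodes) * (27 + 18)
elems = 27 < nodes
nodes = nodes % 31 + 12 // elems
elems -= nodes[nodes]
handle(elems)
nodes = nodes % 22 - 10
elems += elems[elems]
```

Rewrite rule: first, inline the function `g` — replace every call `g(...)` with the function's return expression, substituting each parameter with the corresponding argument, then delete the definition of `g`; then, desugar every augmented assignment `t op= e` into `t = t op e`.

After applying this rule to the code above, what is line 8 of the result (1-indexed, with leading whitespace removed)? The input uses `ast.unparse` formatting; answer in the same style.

elems = elems + elems[elems]

Transformed code:
elems = nodes + nodes + elems
nodes = nodes * (27 + 18)
elems = 27 < nodes
nodes = nodes % 31 + 12 // elems
elems = elems - nodes[nodes]
handle(elems)
nodes = nodes % 22 - 10
elems = elems + elems[elems]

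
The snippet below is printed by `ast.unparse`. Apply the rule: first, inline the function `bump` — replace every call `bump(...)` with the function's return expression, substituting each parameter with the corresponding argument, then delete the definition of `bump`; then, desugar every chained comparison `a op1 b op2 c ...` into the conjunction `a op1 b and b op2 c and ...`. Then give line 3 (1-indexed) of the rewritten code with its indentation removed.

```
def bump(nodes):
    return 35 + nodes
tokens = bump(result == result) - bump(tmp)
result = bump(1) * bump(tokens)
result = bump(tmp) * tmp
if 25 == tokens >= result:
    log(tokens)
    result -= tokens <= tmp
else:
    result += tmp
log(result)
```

Transformed code:
tokens = 35 + (result == result) - (35 + tmp)
result = (35 + 1) * (35 + tokens)
result = (35 + tmp) * tmp
if 25 == tokens and tokens >= result:
    log(tokens)
    result -= tokens <= tmp
else:
    result += tmp
log(result)

result = (35 + tmp) * tmp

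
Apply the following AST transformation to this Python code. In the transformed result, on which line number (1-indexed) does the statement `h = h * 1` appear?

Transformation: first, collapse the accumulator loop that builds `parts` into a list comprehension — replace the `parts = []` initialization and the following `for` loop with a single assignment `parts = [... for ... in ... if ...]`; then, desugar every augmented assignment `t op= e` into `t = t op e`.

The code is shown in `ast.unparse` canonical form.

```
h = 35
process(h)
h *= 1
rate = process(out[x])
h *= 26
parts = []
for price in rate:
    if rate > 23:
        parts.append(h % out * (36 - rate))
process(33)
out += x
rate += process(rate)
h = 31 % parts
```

Transformed code:
h = 35
process(h)
h = h * 1
rate = process(out[x])
h = h * 26
parts = [h % out * (36 - rate) for price in rate if rate > 23]
process(33)
out = out + x
rate = rate + process(rate)
h = 31 % parts

3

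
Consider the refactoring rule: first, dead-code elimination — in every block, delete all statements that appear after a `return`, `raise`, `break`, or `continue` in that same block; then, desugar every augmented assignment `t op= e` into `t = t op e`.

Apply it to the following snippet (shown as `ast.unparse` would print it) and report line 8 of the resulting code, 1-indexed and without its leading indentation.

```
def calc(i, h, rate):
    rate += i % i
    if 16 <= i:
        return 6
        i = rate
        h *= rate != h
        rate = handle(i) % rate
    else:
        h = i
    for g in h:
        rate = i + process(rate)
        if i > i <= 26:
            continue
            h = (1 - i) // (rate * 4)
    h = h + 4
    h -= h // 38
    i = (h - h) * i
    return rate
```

Transformed code:
def calc(i, h, rate):
    rate = rate + i % i
    if 16 <= i:
        return 6
    else:
        h = i
    for g in h:
        rate = i + process(rate)
        if i > i <= 26:
            continue
    h = h + 4
    h = h - h // 38
    i = (h - h) * i
    return rate

rate = i + process(rate)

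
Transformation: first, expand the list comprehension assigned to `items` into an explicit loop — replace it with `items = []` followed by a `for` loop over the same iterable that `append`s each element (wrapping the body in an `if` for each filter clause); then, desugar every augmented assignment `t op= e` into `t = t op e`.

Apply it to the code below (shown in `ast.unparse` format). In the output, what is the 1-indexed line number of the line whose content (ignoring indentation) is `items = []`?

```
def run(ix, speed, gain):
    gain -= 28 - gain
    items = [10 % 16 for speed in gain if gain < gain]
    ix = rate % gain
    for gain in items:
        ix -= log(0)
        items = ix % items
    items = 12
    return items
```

3

Transformed code:
def run(ix, speed, gain):
    gain = gain - (28 - gain)
    items = []
    for speed in gain:
        if gain < gain:
            items.append(10 % 16)
    ix = rate % gain
    for gain in items:
        ix = ix - log(0)
        items = ix % items
    items = 12
    return items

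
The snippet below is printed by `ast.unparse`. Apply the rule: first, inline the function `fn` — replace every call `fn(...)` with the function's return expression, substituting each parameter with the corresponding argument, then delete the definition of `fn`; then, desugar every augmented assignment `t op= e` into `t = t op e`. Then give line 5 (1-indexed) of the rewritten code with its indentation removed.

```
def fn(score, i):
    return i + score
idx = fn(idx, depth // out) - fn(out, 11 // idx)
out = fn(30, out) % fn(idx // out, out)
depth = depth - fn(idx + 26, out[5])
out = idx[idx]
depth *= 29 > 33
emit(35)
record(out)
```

depth = depth * (29 > 33)

Transformed code:
idx = depth // out + idx - (11 // idx + out)
out = (out + 30) % (out + idx // out)
depth = depth - (out[5] + (idx + 26))
out = idx[idx]
depth = depth * (29 > 33)
emit(35)
record(out)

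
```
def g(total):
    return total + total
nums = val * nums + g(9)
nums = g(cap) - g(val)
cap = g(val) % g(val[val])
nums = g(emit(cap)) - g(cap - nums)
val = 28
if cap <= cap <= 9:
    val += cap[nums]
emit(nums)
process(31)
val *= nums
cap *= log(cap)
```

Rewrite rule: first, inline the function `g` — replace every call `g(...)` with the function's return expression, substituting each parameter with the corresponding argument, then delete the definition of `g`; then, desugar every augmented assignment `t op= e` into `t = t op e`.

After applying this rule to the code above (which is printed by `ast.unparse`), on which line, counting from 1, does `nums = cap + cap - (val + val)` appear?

2

Transformed code:
nums = val * nums + (9 + 9)
nums = cap + cap - (val + val)
cap = (val + val) % (val[val] + val[val])
nums = emit(cap) + emit(cap) - (cap - nums + (cap - nums))
val = 28
if cap <= cap <= 9:
    val = val + cap[nums]
emit(nums)
process(31)
val = val * nums
cap = cap * log(cap)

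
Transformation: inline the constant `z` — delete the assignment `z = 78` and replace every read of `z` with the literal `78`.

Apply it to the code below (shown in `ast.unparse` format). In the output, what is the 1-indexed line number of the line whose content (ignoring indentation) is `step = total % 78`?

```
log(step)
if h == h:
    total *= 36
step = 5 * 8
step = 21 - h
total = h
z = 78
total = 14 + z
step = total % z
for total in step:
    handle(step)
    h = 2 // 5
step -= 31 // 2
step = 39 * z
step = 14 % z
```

Transformed code:
log(step)
if h == h:
    total *= 36
step = 5 * 8
step = 21 - h
total = h
total = 14 + 78
step = total % 78
for total in step:
    handle(step)
    h = 2 // 5
step -= 31 // 2
step = 39 * 78
step = 14 % 78

8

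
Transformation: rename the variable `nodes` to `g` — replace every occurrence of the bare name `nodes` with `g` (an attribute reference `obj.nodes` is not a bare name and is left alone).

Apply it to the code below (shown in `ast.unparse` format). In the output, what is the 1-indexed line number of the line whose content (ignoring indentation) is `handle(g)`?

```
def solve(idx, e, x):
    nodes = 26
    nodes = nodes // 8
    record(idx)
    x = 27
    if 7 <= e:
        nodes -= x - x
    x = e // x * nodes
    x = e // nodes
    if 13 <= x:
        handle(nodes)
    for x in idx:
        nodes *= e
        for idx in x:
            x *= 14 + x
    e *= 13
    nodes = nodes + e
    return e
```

11

Transformed code:
def solve(idx, e, x):
    g = 26
    g = g // 8
    record(idx)
    x = 27
    if 7 <= e:
        g -= x - x
    x = e // x * g
    x = e // g
    if 13 <= x:
        handle(g)
    for x in idx:
        g *= e
        for idx in x:
            x *= 14 + x
    e *= 13
    g = g + e
    return e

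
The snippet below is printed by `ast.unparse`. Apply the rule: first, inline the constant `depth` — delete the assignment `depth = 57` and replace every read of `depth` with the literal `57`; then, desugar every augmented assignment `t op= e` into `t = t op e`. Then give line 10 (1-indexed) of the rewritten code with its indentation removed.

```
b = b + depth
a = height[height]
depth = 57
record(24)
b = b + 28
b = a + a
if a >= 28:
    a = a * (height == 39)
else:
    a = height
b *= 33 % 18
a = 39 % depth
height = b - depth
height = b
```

Transformed code:
b = b + 57
a = height[height]
record(24)
b = b + 28
b = a + a
if a >= 28:
    a = a * (height == 39)
else:
    a = height
b = b * (33 % 18)
a = 39 % 57
height = b - 57
height = b

b = b * (33 % 18)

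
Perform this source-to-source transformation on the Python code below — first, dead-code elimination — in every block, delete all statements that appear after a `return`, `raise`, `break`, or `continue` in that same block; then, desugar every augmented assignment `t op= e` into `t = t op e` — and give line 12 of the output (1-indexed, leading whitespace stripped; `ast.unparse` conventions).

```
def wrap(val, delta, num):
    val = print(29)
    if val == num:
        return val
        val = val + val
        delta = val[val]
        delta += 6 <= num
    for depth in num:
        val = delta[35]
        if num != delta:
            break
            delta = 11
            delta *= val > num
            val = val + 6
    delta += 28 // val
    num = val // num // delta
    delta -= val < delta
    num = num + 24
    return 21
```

num = num + 24

Transformed code:
def wrap(val, delta, num):
    val = print(29)
    if val == num:
        return val
    for depth in num:
        val = delta[35]
        if num != delta:
            break
    delta = delta + 28 // val
    num = val // num // delta
    delta = delta - (val < delta)
    num = num + 24
    return 21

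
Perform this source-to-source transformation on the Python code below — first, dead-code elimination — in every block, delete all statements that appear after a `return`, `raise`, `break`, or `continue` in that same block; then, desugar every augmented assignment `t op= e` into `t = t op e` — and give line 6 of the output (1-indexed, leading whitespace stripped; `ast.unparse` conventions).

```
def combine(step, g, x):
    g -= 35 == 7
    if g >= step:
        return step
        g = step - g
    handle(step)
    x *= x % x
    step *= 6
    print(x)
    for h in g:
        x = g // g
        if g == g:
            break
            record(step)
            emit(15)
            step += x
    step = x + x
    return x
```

x = x * (x % x)

Transformed code:
def combine(step, g, x):
    g = g - (35 == 7)
    if g >= step:
        return step
    handle(step)
    x = x * (x % x)
    step = step * 6
    print(x)
    for h in g:
        x = g // g
        if g == g:
            break
    step = x + x
    return x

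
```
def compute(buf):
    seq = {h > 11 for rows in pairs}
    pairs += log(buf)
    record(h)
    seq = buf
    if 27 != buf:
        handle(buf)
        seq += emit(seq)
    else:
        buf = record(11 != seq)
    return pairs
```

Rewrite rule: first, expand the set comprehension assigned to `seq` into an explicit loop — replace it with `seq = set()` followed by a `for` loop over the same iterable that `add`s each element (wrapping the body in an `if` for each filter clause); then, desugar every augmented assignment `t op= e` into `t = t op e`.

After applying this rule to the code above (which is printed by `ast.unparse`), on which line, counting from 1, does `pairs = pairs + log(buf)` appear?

Transformed code:
def compute(buf):
    seq = set()
    for rows in pairs:
        seq.add(h > 11)
    pairs = pairs + log(buf)
    record(h)
    seq = buf
    if 27 != buf:
        handle(buf)
        seq = seq + emit(seq)
    else:
        buf = record(11 != seq)
    return pairs

5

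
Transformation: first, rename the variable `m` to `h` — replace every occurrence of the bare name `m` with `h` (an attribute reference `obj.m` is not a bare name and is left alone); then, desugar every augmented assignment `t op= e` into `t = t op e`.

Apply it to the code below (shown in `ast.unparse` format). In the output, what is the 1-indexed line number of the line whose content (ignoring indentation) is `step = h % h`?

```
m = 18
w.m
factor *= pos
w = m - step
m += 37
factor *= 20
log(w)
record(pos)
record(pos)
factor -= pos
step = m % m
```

11

Transformed code:
h = 18
w.m
factor = factor * pos
w = h - step
h = h + 37
factor = factor * 20
log(w)
record(pos)
record(pos)
factor = factor - pos
step = h % h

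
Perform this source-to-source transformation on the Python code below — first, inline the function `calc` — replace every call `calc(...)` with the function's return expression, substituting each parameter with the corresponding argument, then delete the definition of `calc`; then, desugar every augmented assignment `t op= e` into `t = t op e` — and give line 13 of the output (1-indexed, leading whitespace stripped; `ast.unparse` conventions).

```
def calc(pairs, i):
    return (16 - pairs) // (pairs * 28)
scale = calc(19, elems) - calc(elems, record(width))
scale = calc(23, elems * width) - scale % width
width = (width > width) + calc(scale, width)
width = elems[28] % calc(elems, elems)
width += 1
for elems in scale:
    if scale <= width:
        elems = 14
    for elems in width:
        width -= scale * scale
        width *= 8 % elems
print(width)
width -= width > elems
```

Transformed code:
scale = (16 - 19) // (19 * 28) - (16 - elems) // (elems * 28)
scale = (16 - 23) // (23 * 28) - scale % width
width = (width > width) + (16 - scale) // (scale * 28)
width = elems[28] % ((16 - elems) // (elems * 28))
width = width + 1
for elems in scale:
    if scale <= width:
        elems = 14
    for elems in width:
        width = width - scale * scale
        width = width * (8 % elems)
print(width)
width = width - (width > elems)

width = width - (width > elems)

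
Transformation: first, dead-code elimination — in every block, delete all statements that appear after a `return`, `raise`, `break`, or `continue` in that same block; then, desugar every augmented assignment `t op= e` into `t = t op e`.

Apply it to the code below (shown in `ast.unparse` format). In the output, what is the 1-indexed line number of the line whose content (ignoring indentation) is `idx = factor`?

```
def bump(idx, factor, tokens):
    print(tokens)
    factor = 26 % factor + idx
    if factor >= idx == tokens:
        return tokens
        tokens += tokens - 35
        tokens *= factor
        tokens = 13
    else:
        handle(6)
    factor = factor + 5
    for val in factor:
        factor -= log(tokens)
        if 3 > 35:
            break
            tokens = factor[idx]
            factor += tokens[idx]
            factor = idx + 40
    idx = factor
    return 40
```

13

Transformed code:
def bump(idx, factor, tokens):
    print(tokens)
    factor = 26 % factor + idx
    if factor >= idx == tokens:
        return tokens
    else:
        handle(6)
    factor = factor + 5
    for val in factor:
        factor = factor - log(tokens)
        if 3 > 35:
            break
    idx = factor
    return 40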